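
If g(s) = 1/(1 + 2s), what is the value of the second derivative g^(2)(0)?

8

Use the known series and substitute for the argument.
The coefficient of s^2 in the expansion is 4, so g′′(0) = 2! * (4) = 8.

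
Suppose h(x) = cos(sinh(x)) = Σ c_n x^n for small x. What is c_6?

1/240

Substitute the inner expansion into the outer series and collect powers.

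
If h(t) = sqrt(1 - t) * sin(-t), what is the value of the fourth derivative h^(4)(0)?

-1/2

Multiply the two series term by term and collect like powers.
The coefficient of t^4 in the expansion is -1/48, so h^(4)(0) = 4! * (-1/48) = -1/2.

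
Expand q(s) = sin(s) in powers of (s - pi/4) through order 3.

[(s - pi/4)^0] = sqrt(2)/2;  [(s - pi/4)^1] = sqrt(2)/2;  [(s - pi/4)^2] = -sqrt(2)/4;  [(s - pi/4)^3] = -sqrt(2)/12.

-sqrt(2)*(s - pi/4)^3/12 - sqrt(2)*(s - pi/4)^2/4 + sqrt(2)*(s - pi/4)/2 + sqrt(2)/2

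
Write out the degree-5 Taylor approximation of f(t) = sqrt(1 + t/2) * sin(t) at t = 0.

341*t^5/30720 - 13*t^4/384 - 19*t^3/96 + t^2/4 + t

Take the Cauchy product of the two expansions.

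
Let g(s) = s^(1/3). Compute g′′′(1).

10/27

The coefficient of (s - 1)^3 in the expansion is 5/81, so g′′′(1) = 3! * (5/81) = 10/27.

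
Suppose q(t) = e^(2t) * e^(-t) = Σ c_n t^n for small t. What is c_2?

1/2

Expand each factor separately, then convolve coefficients.
q(0) = 1
q′(0) = 1
q′′(0) = 1
So c_2 = q′′(0)/2! = 1/2.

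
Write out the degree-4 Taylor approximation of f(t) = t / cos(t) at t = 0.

Invert the denominator's series and multiply.
f(0) = 0
f′(0) = 1
f′′(0) = 0
f′′′(0) = 3
f^(4)(0) = 0
Then c_k = f^(k)(0)/k! gives each Taylor coefficient.

t^3/2 + t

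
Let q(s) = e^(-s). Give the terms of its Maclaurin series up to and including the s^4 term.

s^4/24 - s^3/6 + s^2/2 - s + 1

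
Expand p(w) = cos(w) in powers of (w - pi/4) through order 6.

-sqrt(2)*(w - pi/4)^6/1440 - sqrt(2)*(w - pi/4)^5/240 + sqrt(2)*(w - pi/4)^4/48 + sqrt(2)*(w - pi/4)^3/12 - sqrt(2)*(w - pi/4)^2/4 - sqrt(2)*(w - pi/4)/2 + sqrt(2)/2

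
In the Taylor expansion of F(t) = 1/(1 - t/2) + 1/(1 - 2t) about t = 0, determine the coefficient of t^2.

Expand each term separately and add.
F(0) = 2
F′(0) = 5/2
F′′(0) = 17/2
So c_2 = F′′(0)/2! = 17/4.

17/4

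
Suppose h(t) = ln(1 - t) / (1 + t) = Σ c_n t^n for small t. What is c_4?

7/12

Take the Cauchy product of the two expansions.
[t^0] = 0;  [t^1] = -1;  [t^2] = 1/2;  [t^3] = -5/6;  [t^4] = 7/12.
So c_4 = h^(4)(0)/4! = 7/12.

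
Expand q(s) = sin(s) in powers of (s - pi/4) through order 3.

q(pi/4) = sqrt(2)/2
q′(pi/4) = sqrt(2)/2
q′′(pi/4) = -sqrt(2)/2
q′′′(pi/4) = -sqrt(2)/2
Then c_k = q^(k)(pi/4)/k! gives each Taylor coefficient.

-sqrt(2)*(s - pi/4)^3/12 - sqrt(2)*(s - pi/4)^2/4 + sqrt(2)*(s - pi/4)/2 + sqrt(2)/2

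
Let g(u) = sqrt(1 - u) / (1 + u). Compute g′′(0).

11/4

Write out both Maclaurin series and multiply, keeping only the needed powers.
From the series, [u^2] g = 11/8; multiply by 2! = 2 to get 11/4.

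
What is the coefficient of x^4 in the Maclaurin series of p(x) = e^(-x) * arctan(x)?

1/6

Expand each factor separately, then convolve coefficients.
[x^0] = 0;  [x^1] = 1;  [x^2] = -1;  [x^3] = 1/6;  [x^4] = 1/6.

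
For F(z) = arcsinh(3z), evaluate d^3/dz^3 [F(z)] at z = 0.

-27

The coefficient of z^3 in the expansion is -9/2, so F′′′(0) = 3! * (-9/2) = -27.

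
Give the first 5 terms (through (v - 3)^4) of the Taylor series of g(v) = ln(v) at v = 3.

g(3) = ln(3)
g′(3) = 1/3
g′′(3) = -1/9
g′′′(3) = 2/27
g^(4)(3) = -2/27
The Taylor polynomial is Σ g^(k)(3)/k! · (v - 3)^k.

-(v - 3)^4/324 + (v - 3)^3/81 - (v - 3)^2/18 + (v - 3)/3 + ln(3)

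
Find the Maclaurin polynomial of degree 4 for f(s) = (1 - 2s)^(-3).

Differentiate repeatedly and evaluate at the center.
[s^0] = 1;  [s^1] = 6;  [s^2] = 24;  [s^3] = 80;  [s^4] = 240.

240*s^4 + 80*s^3 + 24*s^2 + 6*s + 1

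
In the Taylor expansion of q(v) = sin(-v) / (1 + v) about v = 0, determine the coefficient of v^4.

Expand each factor separately, then convolve coefficients.
[v^0] = 0;  [v^1] = -1;  [v^2] = 1;  [v^3] = -5/6;  [v^4] = 5/6.
So c_4 = q^(4)(0)/4! = 5/6.

5/6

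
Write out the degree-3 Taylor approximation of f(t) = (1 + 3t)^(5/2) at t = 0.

Compute the successive derivatives at the expansion point and divide by k!.
f(0) = 1
f′(0) = 15/2
f′′(0) = 135/4
f′′′(0) = 405/8

135*t^3/16 + 135*t^2/8 + 15*t/2 + 1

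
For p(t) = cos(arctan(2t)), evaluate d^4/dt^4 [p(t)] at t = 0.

Substitute the inner expansion into the outer series and collect powers.
The coefficient of t^4 in the expansion is 6, so p^(4)(0) = 4! * (6) = 144.

144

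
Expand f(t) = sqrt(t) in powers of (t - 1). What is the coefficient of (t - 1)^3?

1/16

f(1) = 1
f′(1) = 1/2
f′′(1) = -1/4
f′′′(1) = 3/8
The Taylor polynomial is Σ f^(k)(1)/k! · (t - 1)^k.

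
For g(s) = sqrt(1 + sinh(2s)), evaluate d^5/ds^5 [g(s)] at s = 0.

241

Let u equal the inner series; expand the outer function in u and truncate.
The coefficient of s^5 in the expansion is 241/120, so g^(5)(0) = 5! * (241/120) = 241.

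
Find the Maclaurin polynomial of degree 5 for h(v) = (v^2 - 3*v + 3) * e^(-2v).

Multiply each power in the prefactor through the base expansion.
h(0) = 3
h′(0) = -9
h′′(0) = 26
h′′′(0) = -72
h^(4)(0) = 192
h^(5)(0) = -496
Then c_k = h^(k)(0)/k! gives each Taylor coefficient.

-62*v^5/15 + 8*v^4 - 12*v^3 + 13*v^2 - 9*v + 3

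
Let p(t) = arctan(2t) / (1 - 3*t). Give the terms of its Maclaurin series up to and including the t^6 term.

2166*t^6/5 + 722*t^5/5 + 46*t^4 + 46*t^3/3 + 6*t^2 + 2*t

Expand 1/(denominator) as a geometric series and multiply by the numerator's series.
[t^0] = 0;  [t^1] = 2;  [t^2] = 6;  [t^3] = 46/3;  [t^4] = 46;  [t^5] = 722/5;  [t^6] = 2166/5.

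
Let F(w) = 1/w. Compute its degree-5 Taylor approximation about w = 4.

F(4) = 1/4
F′(4) = -1/16
F′′(4) = 1/32
F′′′(4) = -3/128
F^(4)(4) = 3/128
F^(5)(4) = -15/512

-(w - 4)^5/4096 + (w - 4)^4/1024 - (w - 4)^3/256 + (w - 4)^2/64 - (w - 4)/16 + 1/4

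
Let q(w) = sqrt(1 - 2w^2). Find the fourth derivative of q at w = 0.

The coefficient of w^4 in the expansion is -1/2, so q^(4)(0) = 4! * (-1/2) = -12.

-12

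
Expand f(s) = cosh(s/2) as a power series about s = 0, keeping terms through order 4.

[s^0] = 1;  [s^1] = 0;  [s^2] = 1/8;  [s^3] = 0;  [s^4] = 1/384.

s^4/384 + s^2/8 + 1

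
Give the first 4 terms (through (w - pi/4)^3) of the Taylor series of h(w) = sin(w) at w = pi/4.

-sqrt(2)*(w - pi/4)^3/12 - sqrt(2)*(w - pi/4)^2/4 + sqrt(2)*(w - pi/4)/2 + sqrt(2)/2

Use the known series and substitute for the argument.
h(pi/4) = sqrt(2)/2
h′(pi/4) = sqrt(2)/2
h′′(pi/4) = -sqrt(2)/2
h′′′(pi/4) = -sqrt(2)/2
The Taylor polynomial is Σ h^(k)(pi/4)/k! · (w - pi/4)^k.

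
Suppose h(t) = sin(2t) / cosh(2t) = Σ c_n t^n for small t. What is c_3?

Write the quotient as an unknown series and match coefficients against numerator = denominator · series.
h(0) = 0
h′(0) = 2
h′′(0) = 0
h′′′(0) = -32
The Taylor polynomial is Σ h^(k)(0)/k! · t^k.

-16/3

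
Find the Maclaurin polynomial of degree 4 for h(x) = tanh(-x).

x^3/3 - x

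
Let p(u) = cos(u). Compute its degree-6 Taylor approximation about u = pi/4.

Compute the successive derivatives at the expansion point and divide by k!.
p(pi/4) = sqrt(2)/2
p′(pi/4) = -sqrt(2)/2
p′′(pi/4) = -sqrt(2)/2
p′′′(pi/4) = sqrt(2)/2
p^(4)(pi/4) = sqrt(2)/2
p^(5)(pi/4) = -sqrt(2)/2
p^(6)(pi/4) = -sqrt(2)/2

-sqrt(2)*(u - pi/4)^6/1440 - sqrt(2)*(u - pi/4)^5/240 + sqrt(2)*(u - pi/4)^4/48 + sqrt(2)*(u - pi/4)^3/12 - sqrt(2)*(u - pi/4)^2/4 - sqrt(2)*(u - pi/4)/2 + sqrt(2)/2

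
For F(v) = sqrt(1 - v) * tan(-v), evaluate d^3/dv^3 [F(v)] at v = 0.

Take the Cauchy product of the two expansions.
The coefficient of v^3 in the expansion is -5/24, so F′′′(0) = 3! * (-5/24) = -5/4.

-5/4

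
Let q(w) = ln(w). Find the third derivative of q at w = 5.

Apply the Taylor formula c_k = f^(k)(a)/k!.
The coefficient of (w - 5)^3 in the expansion is 1/375, so q′′′(5) = 3! * (1/375) = 2/125.

2/125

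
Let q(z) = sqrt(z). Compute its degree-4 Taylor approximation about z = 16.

-5*(z - 16)^4/2097152 + (z - 16)^3/16384 - (z - 16)^2/512 + (z - 16)/8 + 4

Apply the Taylor formula c_k = f^(k)(a)/k!.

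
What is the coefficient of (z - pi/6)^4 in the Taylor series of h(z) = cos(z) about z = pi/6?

sqrt(3)/48

h(pi/6) = sqrt(3)/2
h′(pi/6) = -1/2
h′′(pi/6) = -sqrt(3)/2
h′′′(pi/6) = 1/2
h^(4)(pi/6) = sqrt(3)/2
So c_4 = h^(4)(pi/6)/4! = sqrt(3)/48.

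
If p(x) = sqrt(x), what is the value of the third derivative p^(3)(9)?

1/648

The coefficient of (x - 9)^3 in the expansion is 1/3888, so p′′′(9) = 3! * (1/3888) = 1/648.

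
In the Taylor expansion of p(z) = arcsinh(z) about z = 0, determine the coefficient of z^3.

p(0) = 0
p′(0) = 1
p′′(0) = 0
p′′′(0) = -1
The Taylor polynomial is Σ p^(k)(0)/k! · z^k.

-1/6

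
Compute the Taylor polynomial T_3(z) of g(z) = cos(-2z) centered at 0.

Apply the Taylor formula c_k = f^(k)(a)/k!.
g(0) = 1
g′(0) = 0
g′′(0) = -4
g′′′(0) = 0
Then c_k = g^(k)(0)/k! gives each Taylor coefficient.

1 - 2*z^2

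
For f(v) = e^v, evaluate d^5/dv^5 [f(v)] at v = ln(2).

2

The coefficient of (v - ln(2))^5 in the expansion is 1/60, so f^(5)(ln(2)) = 5! * (1/60) = 2.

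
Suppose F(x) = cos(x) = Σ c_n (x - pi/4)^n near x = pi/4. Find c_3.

sqrt(2)/12

F(pi/4) = sqrt(2)/2
F′(pi/4) = -sqrt(2)/2
F′′(pi/4) = -sqrt(2)/2
F′′′(pi/4) = sqrt(2)/2
The Taylor polynomial is Σ F^(k)(pi/4)/k! · (x - pi/4)^k.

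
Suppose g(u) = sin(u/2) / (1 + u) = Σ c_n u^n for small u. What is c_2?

-1/2

Write out both Maclaurin series and multiply, keeping only the needed powers.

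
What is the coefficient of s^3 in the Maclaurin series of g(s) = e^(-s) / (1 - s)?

Write out both Maclaurin series and multiply, keeping only the needed powers.
[s^0] = 1;  [s^1] = 0;  [s^2] = 1/2;  [s^3] = 1/3.

1/3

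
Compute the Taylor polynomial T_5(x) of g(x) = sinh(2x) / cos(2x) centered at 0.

48*x^5/5 + 16*x^3/3 + 2*x

Divide the numerator series by the denominator series (power-series long division).
[x^0] = 0;  [x^1] = 2;  [x^2] = 0;  [x^3] = 16/3;  [x^4] = 0;  [x^5] = 48/5.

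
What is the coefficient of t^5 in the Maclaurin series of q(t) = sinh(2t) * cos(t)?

Multiply the two series term by term and collect like powers.
[t^0] = 0;  [t^1] = 2;  [t^2] = 0;  [t^3] = 1/3;  [t^4] = 0;  [t^5] = -19/60.
So c_5 = q^(5)(0)/5! = -19/60.

-19/60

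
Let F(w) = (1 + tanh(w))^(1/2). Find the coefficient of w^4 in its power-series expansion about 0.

17/384

Plug the Maclaurin series of the inner function into that of the outer and collect terms.
[w^0] = 1;  [w^1] = 1/2;  [w^2] = -1/8;  [w^3] = -5/48;  [w^4] = 17/384.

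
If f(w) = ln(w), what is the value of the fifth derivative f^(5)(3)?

8/81

The coefficient of (w - 3)^5 in the expansion is 1/1215, so f^(5)(3) = 5! * (1/1215) = 8/81.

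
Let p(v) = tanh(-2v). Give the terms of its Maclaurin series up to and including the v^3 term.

8*v^3/3 - 2*v

p(0) = 0
p′(0) = -2
p′′(0) = 0
p′′′(0) = 16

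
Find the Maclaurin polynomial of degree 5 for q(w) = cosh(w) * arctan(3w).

Multiply the two series term by term and collect like powers.
q(0) = 0
q′(0) = 3
q′′(0) = 0
q′′′(0) = -45
q^(4)(0) = 0
q^(5)(0) = 5307
The Taylor polynomial is Σ q^(k)(0)/k! · w^k.

1769*w^5/40 - 15*w^3/2 + 3*w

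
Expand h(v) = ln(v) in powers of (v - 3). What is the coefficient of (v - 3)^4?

-1/324

h(3) = ln(3)
h′(3) = 1/3
h′′(3) = -1/9
h′′′(3) = 2/27
h^(4)(3) = -2/27
So c_4 = h^(4)(3)/4! = -1/324.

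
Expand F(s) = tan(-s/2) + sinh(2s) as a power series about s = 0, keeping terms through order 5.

Combine the two series term by term.
F(0) = 0
F′(0) = 3/2
F′′(0) = 0
F′′′(0) = 31/4
F^(4)(0) = 0
F^(5)(0) = 63/2

21*s^5/80 + 31*s^3/24 + 3*s/2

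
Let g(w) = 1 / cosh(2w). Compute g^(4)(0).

Write the quotient as an unknown series and match coefficients against numerator = denominator · series.
The coefficient of w^4 in the expansion is 10/3, so g^(4)(0) = 4! * (10/3) = 80.

80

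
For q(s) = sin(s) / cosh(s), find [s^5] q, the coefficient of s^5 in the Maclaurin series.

Invert the denominator's series and multiply.
q(0) = 0
q′(0) = 1
q′′(0) = 0
q′′′(0) = -4
q^(4)(0) = 0
q^(5)(0) = 36
Dividing each by k! gives the coefficients c_0, ..., c_5.

3/10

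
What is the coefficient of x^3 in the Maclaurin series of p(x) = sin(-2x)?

Differentiate repeatedly and evaluate at the center.
p(0) = 0
p′(0) = -2
p′′(0) = 0
p′′′(0) = 8

4/3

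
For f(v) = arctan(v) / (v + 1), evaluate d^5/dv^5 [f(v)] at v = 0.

Use 1/(1 - r) = Σ r^k on the denominator, then take the Cauchy product.
From the series, [v^5] f = 13/15; multiply by 5! = 120 to get 104.

104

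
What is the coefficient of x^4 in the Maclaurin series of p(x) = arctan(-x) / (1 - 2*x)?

Expand 1/(denominator) as a geometric series and multiply by the numerator's series.
So c_4 = p^(4)(0)/4! = -22/3.

-22/3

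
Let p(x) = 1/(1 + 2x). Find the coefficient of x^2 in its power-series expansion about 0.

Differentiate repeatedly and evaluate at the center.
[x^0] = 1;  [x^1] = -2;  [x^2] = 4.
So c_2 = p′′(0)/2! = 4.

4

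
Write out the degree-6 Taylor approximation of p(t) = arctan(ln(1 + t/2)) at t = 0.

Substitute the inner expansion into the outer series and collect powers.
p(0) = 0
p′(0) = 1/2
p′′(0) = -1/4
p′′′(0) = 0
p^(4)(0) = 3/8
p^(5)(0) = -11/16
p^(6)(0) = -15/32

-t^6/1536 - 11*t^5/1920 + t^4/64 - t^2/8 + t/2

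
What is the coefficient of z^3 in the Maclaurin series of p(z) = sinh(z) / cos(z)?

2/3

Write the quotient as an unknown series and match coefficients against numerator = denominator · series.
p(0) = 0
p′(0) = 1
p′′(0) = 0
p′′′(0) = 4
So c_3 = p′′′(0)/3! = 2/3.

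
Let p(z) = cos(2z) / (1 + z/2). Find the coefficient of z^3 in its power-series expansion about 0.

Multiply the two series term by term and collect like powers.
p(0) = 1
p′(0) = -1/2
p′′(0) = -7/2
p′′′(0) = 21/4

7/8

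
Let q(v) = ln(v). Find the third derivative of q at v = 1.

The coefficient of (v - 1)^3 in the expansion is 1/3, so q′′′(1) = 3! * (1/3) = 2.

2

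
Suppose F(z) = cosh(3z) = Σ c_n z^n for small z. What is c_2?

9/2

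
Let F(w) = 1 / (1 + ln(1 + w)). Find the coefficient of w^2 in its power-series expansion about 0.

3/2

Expand as Σ (-1)^k u^k with u equal to the inner function's series.
F(0) = 1
F′(0) = -1
F′′(0) = 3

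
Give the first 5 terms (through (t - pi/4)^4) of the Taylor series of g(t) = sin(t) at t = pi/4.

[(t - pi/4)^0] = sqrt(2)/2;  [(t - pi/4)^1] = sqrt(2)/2;  [(t - pi/4)^2] = -sqrt(2)/4;  [(t - pi/4)^3] = -sqrt(2)/12;  [(t - pi/4)^4] = sqrt(2)/48.

sqrt(2)*(t - pi/4)^4/48 - sqrt(2)*(t - pi/4)^3/12 - sqrt(2)*(t - pi/4)^2/4 + sqrt(2)*(t - pi/4)/2 + sqrt(2)/2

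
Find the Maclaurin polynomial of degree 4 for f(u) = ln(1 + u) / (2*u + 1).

-131*u^4/12 + 16*u^3/3 - 5*u^2/2 + u

Expand 1/(denominator) as a geometric series and multiply by the numerator's series.
[u^0] = 0;  [u^1] = 1;  [u^2] = -5/2;  [u^3] = 16/3;  [u^4] = -131/12.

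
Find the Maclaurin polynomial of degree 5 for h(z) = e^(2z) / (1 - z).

109*z^5/15 + 7*z^4 + 19*z^3/3 + 5*z^2 + 3*z + 1

Use 1/(1 - r) = Σ r^k on the denominator, then take the Cauchy product.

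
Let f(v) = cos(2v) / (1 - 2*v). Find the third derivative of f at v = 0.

24

Use 1/(1 - r) = Σ r^k on the denominator, then take the Cauchy product.
The coefficient of v^3 in the expansion is 4, so f′′′(0) = 3! * (4) = 24.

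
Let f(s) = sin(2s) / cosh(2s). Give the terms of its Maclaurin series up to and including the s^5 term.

Invert the denominator's series and multiply.
f(0) = 0
f′(0) = 2
f′′(0) = 0
f′′′(0) = -32
f^(4)(0) = 0
f^(5)(0) = 1152

48*s^5/5 - 16*s^3/3 + 2*s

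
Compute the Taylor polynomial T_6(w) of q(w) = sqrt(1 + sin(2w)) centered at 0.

Compose series: expand the inner function first, then feed it into the outer expansion.

-w^6/720 + w^5/120 + w^4/24 - w^3/6 - w^2/2 + w + 1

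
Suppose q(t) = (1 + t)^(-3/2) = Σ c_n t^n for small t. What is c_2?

15/8

Differentiate repeatedly and evaluate at the center.
q(0) = 1
q′(0) = -3/2
q′′(0) = 15/4
Dividing each by k! gives the coefficients c_0, ..., c_2.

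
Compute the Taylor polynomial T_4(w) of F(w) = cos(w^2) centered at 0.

1 - w^4/2

F(0) = 1
F′(0) = 0
F′′(0) = 0
F′′′(0) = 0
F^(4)(0) = -12
The Taylor polynomial is Σ F^(k)(0)/k! · w^k.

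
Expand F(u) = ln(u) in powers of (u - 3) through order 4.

Compute the successive derivatives at the expansion point and divide by k!.
[(u - 3)^0] = ln(3);  [(u - 3)^1] = 1/3;  [(u - 3)^2] = -1/18;  [(u - 3)^3] = 1/81;  [(u - 3)^4] = -1/324.

-(u - 3)^4/324 + (u - 3)^3/81 - (u - 3)^2/18 + (u - 3)/3 + ln(3)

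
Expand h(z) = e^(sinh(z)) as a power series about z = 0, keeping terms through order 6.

37*z^6/720 + z^5/10 + 5*z^4/24 + z^3/3 + z^2/2 + z + 1

Substitute the inner expansion into the outer series and collect powers.
h(0) = 1
h′(0) = 1
h′′(0) = 1
h′′′(0) = 2
h^(4)(0) = 5
h^(5)(0) = 12
h^(6)(0) = 37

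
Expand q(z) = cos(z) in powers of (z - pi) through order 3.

(z - pi)^2/2 - 1

Apply the Taylor formula c_k = f^(k)(a)/k!.
[(z - pi)^0] = -1;  [(z - pi)^1] = 0;  [(z - pi)^2] = 1/2;  [(z - pi)^3] = 0.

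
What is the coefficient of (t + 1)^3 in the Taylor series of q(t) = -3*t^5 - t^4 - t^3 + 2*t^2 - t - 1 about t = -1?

Apply the Taylor formula c_k = f^(k)(a)/k!.
So c_3 = q′′′(-1)/3! = -27.

-27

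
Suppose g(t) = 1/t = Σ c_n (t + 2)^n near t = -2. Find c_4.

-1/32

Differentiate repeatedly and evaluate at the center.
g(-2) = -1/2
g′(-2) = -1/4
g′′(-2) = -1/4
g′′′(-2) = -3/8
g^(4)(-2) = -3/4
So c_4 = g^(4)(-2)/4! = -1/32.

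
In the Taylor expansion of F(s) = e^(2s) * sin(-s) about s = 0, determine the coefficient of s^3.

Write out both Maclaurin series and multiply, keeping only the needed powers.
F(0) = 0
F′(0) = -1
F′′(0) = -4
F′′′(0) = -11
So c_3 = F′′′(0)/3! = -11/6.

-11/6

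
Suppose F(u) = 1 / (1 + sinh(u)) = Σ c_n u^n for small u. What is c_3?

Expand as Σ (-1)^k u^k with u equal to the inner function's series.
[u^0] = 1;  [u^1] = -1;  [u^2] = 1;  [u^3] = -7/6.

-7/6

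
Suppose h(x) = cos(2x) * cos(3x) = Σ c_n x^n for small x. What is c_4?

313/24

Write out both Maclaurin series and multiply, keeping only the needed powers.
h(0) = 1
h′(0) = 0
h′′(0) = -13
h′′′(0) = 0
h^(4)(0) = 313
So c_4 = h^(4)(0)/4! = 313/24.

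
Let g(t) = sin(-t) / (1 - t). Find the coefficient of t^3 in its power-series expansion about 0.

-5/6

Write out both Maclaurin series and multiply, keeping only the needed powers.
So c_3 = g′′′(0)/3! = -5/6.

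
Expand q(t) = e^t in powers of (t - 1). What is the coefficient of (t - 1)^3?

e/6

Differentiate repeatedly and evaluate at the center.
[(t - 1)^0] = e;  [(t - 1)^1] = e;  [(t - 1)^2] = e/2;  [(t - 1)^3] = e/6.
So c_3 = q′′′(1)/3! = e/6.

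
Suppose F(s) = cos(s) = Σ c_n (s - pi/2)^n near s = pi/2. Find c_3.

1/6

c_3 = F′′′(pi/2)/3! = 1/6.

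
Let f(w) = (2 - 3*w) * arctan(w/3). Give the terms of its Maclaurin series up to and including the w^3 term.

-2*w^3/81 - w^2 + 2*w/3

Shift and add copies of the series according to the polynomial's terms.
f(0) = 0
f′(0) = 2/3
f′′(0) = -2
f′′′(0) = -4/27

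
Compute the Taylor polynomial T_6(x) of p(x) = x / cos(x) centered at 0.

Invert the denominator's series and multiply.

5*x^5/24 + x^3/2 + x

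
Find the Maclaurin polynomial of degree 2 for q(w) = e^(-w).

w^2/2 - w + 1

[w^0] = 1;  [w^1] = -1;  [w^2] = 1/2.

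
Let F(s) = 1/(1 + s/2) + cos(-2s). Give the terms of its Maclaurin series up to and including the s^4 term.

Combine the two series term by term.

35*s^4/48 - s^3/8 - 7*s^2/4 - s/2 + 2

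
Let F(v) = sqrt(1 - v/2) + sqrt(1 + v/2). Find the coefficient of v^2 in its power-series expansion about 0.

-1/16

Add the two expansions coefficient-wise.
F(0) = 2
F′(0) = 0
F′′(0) = -1/8
Dividing each by k! gives the coefficients c_0, ..., c_2.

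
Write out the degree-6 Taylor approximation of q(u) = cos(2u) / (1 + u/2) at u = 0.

Expand each factor separately, then convolve coefficients.
[u^0] = 1;  [u^1] = -1/2;  [u^2] = -7/4;  [u^3] = 7/8;  [u^4] = 11/48;  [u^5] = -11/96;  [u^6] = -2^(239/642)*3^(437/642)*5^(65/214)*7^(188/321)/441.

-2^(239/642)*3^(437/642)*5^(65/214)*7^(188/321)*u^6/441 - 11*u^5/96 + 11*u^4/48 + 7*u^3/8 - 7*u^2/4 - u/2 + 1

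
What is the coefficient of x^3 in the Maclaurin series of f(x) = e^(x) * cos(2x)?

-11/6

Write out both Maclaurin series and multiply, keeping only the needed powers.
f(0) = 1
f′(0) = 1
f′′(0) = -3
f′′′(0) = -11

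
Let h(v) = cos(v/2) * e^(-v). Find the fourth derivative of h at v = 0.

Write out both Maclaurin series and multiply, keeping only the needed powers.
From the series, [v^4] h = -7/384; multiply by 4! = 24 to get -7/16.

-7/16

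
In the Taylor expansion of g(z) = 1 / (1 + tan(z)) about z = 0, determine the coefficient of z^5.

Write 1/(1+u) = 1 - u + u^2 - u^3 + ... and substitute the series for u.
g(0) = 1
g′(0) = -1
g′′(0) = 2
g′′′(0) = -8
g^(4)(0) = 40
g^(5)(0) = -256
Dividing each by k! gives the coefficients c_0, ..., c_5.

-32/15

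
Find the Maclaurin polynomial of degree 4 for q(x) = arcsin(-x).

-x^3/6 - x

Differentiate repeatedly and evaluate at the center.
q(0) = 0
q′(0) = -1
q′′(0) = 0
q′′′(0) = -1
q^(4)(0) = 0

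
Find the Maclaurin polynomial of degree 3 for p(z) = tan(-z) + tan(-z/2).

-3*z^3/8 - 3*z/2

Expand each term separately and add.
[z^0] = 0;  [z^1] = -3/2;  [z^2] = 0;  [z^3] = -3/8.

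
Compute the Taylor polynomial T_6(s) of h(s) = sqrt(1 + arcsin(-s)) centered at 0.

Let u equal the inner series; expand the outer function in u and truncate.
h(0) = 1
h′(0) = -1/2
h′′(0) = -1/4
h′′′(0) = -7/8
h^(4)(0) = -31/16
h^(5)(0) = -369/32
h^(6)(0) = -3169/64
The Taylor polynomial is Σ h^(k)(0)/k! · s^k.

-3169*s^6/46080 - 123*s^5/1280 - 31*s^4/384 - 7*s^3/48 - s^2/8 - s/2 + 1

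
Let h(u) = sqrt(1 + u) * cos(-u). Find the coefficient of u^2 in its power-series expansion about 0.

Take the Cauchy product of the two expansions.
[u^0] = 1;  [u^1] = 1/2;  [u^2] = -5/8.

-5/8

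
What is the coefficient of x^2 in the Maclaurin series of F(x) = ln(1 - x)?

-1/2

c_2 = F′′(0)/2! = -1/2.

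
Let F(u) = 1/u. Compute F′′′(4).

The coefficient of (u - 4)^3 in the expansion is -1/256, so F′′′(4) = 3! * (-1/256) = -3/128.

-3/128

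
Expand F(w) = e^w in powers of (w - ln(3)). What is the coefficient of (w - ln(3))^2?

Apply the Taylor formula c_k = f^(k)(a)/k!.
F(ln(3)) = 3
F′(ln(3)) = 3
F′′(ln(3)) = 3
So c_2 = F′′(ln(3))/2! = 3/2.

3/2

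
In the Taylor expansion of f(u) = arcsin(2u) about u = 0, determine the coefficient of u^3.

Differentiate repeatedly and evaluate at the center.
[u^0] = 0;  [u^1] = 2;  [u^2] = 0;  [u^3] = 4/3.

4/3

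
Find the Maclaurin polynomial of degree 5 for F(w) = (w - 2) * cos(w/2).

w^5/384 - w^4/192 - w^3/8 + w^2/4 + w - 2

Multiply each power in the prefactor through the base expansion.
F(0) = -2
F′(0) = 1
F′′(0) = 1/2
F′′′(0) = -3/4
F^(4)(0) = -1/8
F^(5)(0) = 5/16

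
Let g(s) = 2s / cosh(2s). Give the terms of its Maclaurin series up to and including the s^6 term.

20*s^5/3 - 4*s^3 + 2*s

Write the quotient as an unknown series and match coefficients against numerator = denominator · series.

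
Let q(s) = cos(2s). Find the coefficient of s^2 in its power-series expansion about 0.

-2

[s^0] = 1;  [s^1] = 0;  [s^2] = -2.
So c_2 = q′′(0)/2! = -2.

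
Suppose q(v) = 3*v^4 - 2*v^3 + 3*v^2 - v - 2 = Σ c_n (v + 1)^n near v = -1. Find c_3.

-14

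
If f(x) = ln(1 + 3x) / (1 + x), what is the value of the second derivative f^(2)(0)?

Take the Cauchy product of the two expansions.
From the series, [x^2] f = -15/2; multiply by 2! = 2 to get -15.

-15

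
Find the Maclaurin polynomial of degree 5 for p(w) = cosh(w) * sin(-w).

w^5/30 - w^3/3 - w

Multiply the two series term by term and collect like powers.
p(0) = 0
p′(0) = -1
p′′(0) = 0
p′′′(0) = -2
p^(4)(0) = 0
p^(5)(0) = 4
Then c_k = p^(k)(0)/k! gives each Taylor coefficient.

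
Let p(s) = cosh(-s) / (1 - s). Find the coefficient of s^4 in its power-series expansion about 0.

Multiply the two series term by term and collect like powers.
p(0) = 1
p′(0) = 1
p′′(0) = 3
p′′′(0) = 9
p^(4)(0) = 37

37/24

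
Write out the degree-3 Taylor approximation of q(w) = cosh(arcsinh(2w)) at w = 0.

2*w^2 + 1

Plug the Maclaurin series of the inner function into that of the outer and collect terms.
q(0) = 1
q′(0) = 0
q′′(0) = 4
q′′′(0) = 0
The Taylor polynomial is Σ q^(k)(0)/k! · w^k.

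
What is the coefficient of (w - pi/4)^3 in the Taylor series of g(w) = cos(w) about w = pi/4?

Differentiate repeatedly and evaluate at the center.
g(pi/4) = sqrt(2)/2
g′(pi/4) = -sqrt(2)/2
g′′(pi/4) = -sqrt(2)/2
g′′′(pi/4) = sqrt(2)/2

sqrt(2)/12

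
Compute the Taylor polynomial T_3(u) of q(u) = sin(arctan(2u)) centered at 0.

Compose series: expand the inner function first, then feed it into the outer expansion.
q(0) = 0
q′(0) = 2
q′′(0) = 0
q′′′(0) = -24

-4*u^3 + 2*u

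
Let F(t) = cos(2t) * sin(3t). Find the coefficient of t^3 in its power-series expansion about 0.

Expand each factor separately, then convolve coefficients.
F(0) = 0
F′(0) = 3
F′′(0) = 0
F′′′(0) = -63
Then c_k = F^(k)(0)/k! gives each Taylor coefficient.

-21/2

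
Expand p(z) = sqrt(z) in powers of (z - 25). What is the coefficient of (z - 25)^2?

Differentiate repeatedly and evaluate at the center.
p(25) = 5
p′(25) = 1/10
p′′(25) = -1/500

-1/1000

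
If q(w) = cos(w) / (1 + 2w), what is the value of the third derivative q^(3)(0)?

-42

Take the Cauchy product of the two expansions.
The coefficient of w^3 in the expansion is -7, so q′′′(0) = 3! * (-7) = -42.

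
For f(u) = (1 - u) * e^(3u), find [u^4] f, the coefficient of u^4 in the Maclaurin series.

Distribute the polynomial across the series and collect like powers.
f(0) = 1
f′(0) = 2
f′′(0) = 3
f′′′(0) = 0
f^(4)(0) = -27

-9/8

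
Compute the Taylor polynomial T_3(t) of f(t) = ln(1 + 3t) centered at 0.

9*t^3 - 9*t^2/2 + 3*t

f(0) = 0
f′(0) = 3
f′′(0) = -9
f′′′(0) = 54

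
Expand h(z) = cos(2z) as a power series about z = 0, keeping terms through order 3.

1 - 2*z^2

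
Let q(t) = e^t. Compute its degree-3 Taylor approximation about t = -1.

(t + 1)^3*e^(-1)/6 + (t + 1)^2*e^(-1)/2 + (t + 1)*e^(-1) + e^(-1)

Differentiate repeatedly and evaluate at the center.
[(t + 1)^0] = e^(-1);  [(t + 1)^1] = e^(-1);  [(t + 1)^2] = e^(-1)/2;  [(t + 1)^3] = e^(-1)/6.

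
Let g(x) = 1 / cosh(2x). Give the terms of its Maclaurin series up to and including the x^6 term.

Divide the numerator series by the denominator series (power-series long division).
[x^0] = 1;  [x^1] = 0;  [x^2] = -2;  [x^3] = 0;  [x^4] = 10/3;  [x^5] = 0;  [x^6] = -244/45.

-244*x^6/45 + 10*x^4/3 - 2*x^2 + 1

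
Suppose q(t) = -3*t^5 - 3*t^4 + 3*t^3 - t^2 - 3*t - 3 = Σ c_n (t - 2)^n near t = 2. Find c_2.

q(2) = -133
q′(2) = -307
q′′(2) = -590
The Taylor polynomial is Σ q^(k)(2)/k! · (t - 2)^k.

-295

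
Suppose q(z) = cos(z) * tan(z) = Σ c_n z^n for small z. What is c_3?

-1/6

Multiply the two series term by term and collect like powers.
[z^0] = 0;  [z^1] = 1;  [z^2] = 0;  [z^3] = -1/6.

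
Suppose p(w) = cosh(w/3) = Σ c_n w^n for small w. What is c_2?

1/18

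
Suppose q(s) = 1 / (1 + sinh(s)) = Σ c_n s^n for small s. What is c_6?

77/45

Expand as Σ (-1)^k u^k with u equal to the inner function's series.
q(0) = 1
q′(0) = -1
q′′(0) = 2
q′′′(0) = -7
q^(4)(0) = 32
q^(5)(0) = -181
q^(6)(0) = 1232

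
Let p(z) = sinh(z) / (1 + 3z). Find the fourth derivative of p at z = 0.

Write out both Maclaurin series and multiply, keeping only the needed powers.
The coefficient of z^4 in the expansion is -55/2, so p^(4)(0) = 4! * (-55/2) = -660.

-660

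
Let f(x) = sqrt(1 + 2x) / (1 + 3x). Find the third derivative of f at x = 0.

-96

Write out both Maclaurin series and multiply, keeping only the needed powers.
From the series, [x^3] f = -16; multiply by 3! = 6 to get -96.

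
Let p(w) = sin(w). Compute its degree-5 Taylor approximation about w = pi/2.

[(w - pi/2)^0] = 1;  [(w - pi/2)^1] = 0;  [(w - pi/2)^2] = -1/2;  [(w - pi/2)^3] = 0;  [(w - pi/2)^4] = 1/24;  [(w - pi/2)^5] = 0.

(w - pi/2)^4/24 - (w - pi/2)^2/2 + 1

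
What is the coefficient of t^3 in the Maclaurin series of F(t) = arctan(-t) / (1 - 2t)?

-11/3

Multiply the two series term by term and collect like powers.
F(0) = 0
F′(0) = -1
F′′(0) = -4
F′′′(0) = -22
Then c_k = F^(k)(0)/k! gives each Taylor coefficient.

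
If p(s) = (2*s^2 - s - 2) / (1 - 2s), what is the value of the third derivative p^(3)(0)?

-96

Multiply each power in the prefactor through the base expansion.
The coefficient of s^3 in the expansion is -16, so p′′′(0) = 3! * (-16) = -96.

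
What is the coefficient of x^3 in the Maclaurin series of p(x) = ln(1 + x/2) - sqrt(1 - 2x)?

Add the two expansions coefficient-wise.
[x^0] = -1;  [x^1] = 3/2;  [x^2] = 3/8;  [x^3] = 13/24.
So c_3 = p′′′(0)/3! = 13/24.

13/24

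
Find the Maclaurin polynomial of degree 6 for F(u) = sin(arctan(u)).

3*u^5/8 - u^3/2 + u

Let u equal the inner series; expand the outer function in u and truncate.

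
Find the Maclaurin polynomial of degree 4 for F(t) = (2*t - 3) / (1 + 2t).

Shift and add copies of the series according to the polynomial's terms.
F(0) = -3
F′(0) = 8
F′′(0) = -32
F′′′(0) = 192
F^(4)(0) = -1536
Dividing each by k! gives the coefficients c_0, ..., c_4.

-64*t^4 + 32*t^3 - 16*t^2 + 8*t - 3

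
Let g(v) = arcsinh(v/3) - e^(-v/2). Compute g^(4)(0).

Expand each term separately and add.
The coefficient of v^4 in the expansion is -1/384, so g^(4)(0) = 4! * (-1/384) = -1/16.

-1/16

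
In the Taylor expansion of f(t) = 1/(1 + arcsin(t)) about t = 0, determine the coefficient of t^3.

Compose series: expand the inner function first, then feed it into the outer expansion.
So c_3 = f′′′(0)/3! = -7/6.

-7/6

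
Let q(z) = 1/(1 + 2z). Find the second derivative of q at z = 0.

The coefficient of z^2 in the expansion is 4, so q′′(0) = 2! * (4) = 8.

8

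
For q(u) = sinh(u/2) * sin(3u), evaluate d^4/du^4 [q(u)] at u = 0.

Multiply the two series term by term and collect like powers.
The coefficient of u^4 in the expansion is -35/16, so q^(4)(0) = 4! * (-35/16) = -105/2.

-105/2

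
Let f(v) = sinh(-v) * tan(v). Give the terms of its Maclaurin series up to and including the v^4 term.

-v^4/2 - v^2

Multiply the two series term by term and collect like powers.
f(0) = 0
f′(0) = 0
f′′(0) = -2
f′′′(0) = 0
f^(4)(0) = -12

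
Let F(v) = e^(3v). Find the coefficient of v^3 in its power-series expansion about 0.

9/2

F(0) = 1
F′(0) = 3
F′′(0) = 9
F′′′(0) = 27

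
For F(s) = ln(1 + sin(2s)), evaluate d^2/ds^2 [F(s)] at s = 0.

-4

Plug the Maclaurin series of the inner function into that of the outer and collect terms.
From the series, [s^2] F = -2; multiply by 2! = 2 to get -4.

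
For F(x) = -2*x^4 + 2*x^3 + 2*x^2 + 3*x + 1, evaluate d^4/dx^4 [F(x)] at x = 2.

From the series, [(x - 2)^4] F = -2; multiply by 4! = 24 to get -48.

-48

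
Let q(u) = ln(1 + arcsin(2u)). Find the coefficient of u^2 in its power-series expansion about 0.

Plug the Maclaurin series of the inner function into that of the outer and collect terms.
q(0) = 0
q′(0) = 2
q′′(0) = -4

-2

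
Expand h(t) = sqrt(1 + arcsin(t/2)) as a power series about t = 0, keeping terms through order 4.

Plug the Maclaurin series of the inner function into that of the outer and collect terms.
h(0) = 1
h′(0) = 1/4
h′′(0) = -1/16
h′′′(0) = 7/64
h^(4)(0) = -31/256

-31*t^4/6144 + 7*t^3/384 - t^2/32 + t/4 + 1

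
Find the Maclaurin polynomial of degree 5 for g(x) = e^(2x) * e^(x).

81*x^5/40 + 27*x^4/8 + 9*x^3/2 + 9*x^2/2 + 3*x + 1

Take the Cauchy product of the two expansions.
g(0) = 1
g′(0) = 3
g′′(0) = 9
g′′′(0) = 27
g^(4)(0) = 81
g^(5)(0) = 243
Dividing each by k! gives the coefficients c_0, ..., c_5.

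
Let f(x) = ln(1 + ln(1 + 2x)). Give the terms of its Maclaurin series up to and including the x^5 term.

304*x^5/5 - 70*x^4/3 + 28*x^3/3 - 4*x^2 + 2*x

Plug the Maclaurin series of the inner function into that of the outer and collect terms.
f(0) = 0
f′(0) = 2
f′′(0) = -8
f′′′(0) = 56
f^(4)(0) = -560
f^(5)(0) = 7296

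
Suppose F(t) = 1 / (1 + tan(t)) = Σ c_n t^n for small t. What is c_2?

Write 1/(1+u) = 1 - u + u^2 - u^3 + ... and substitute the series for u.
[t^0] = 1;  [t^1] = -1;  [t^2] = 1.

1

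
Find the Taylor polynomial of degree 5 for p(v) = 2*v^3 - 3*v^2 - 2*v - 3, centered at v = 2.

2*(v - 2)^3 + 9*(v - 2)^2 + 10*(v - 2) - 3

Differentiate repeatedly and evaluate at the center.
p(2) = -3
p′(2) = 10
p′′(2) = 18
p′′′(2) = 12
p^(4)(2) = 0
p^(5)(2) = 0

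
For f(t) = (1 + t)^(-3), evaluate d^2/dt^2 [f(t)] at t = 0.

From the series, [t^2] f = 6; multiply by 2! = 2 to get 12.

12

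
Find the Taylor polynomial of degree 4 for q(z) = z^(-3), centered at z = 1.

[(z - 1)^0] = 1;  [(z - 1)^1] = -3;  [(z - 1)^2] = 6;  [(z - 1)^3] = -10;  [(z - 1)^4] = 15.

15*(z - 1)^4 - 10*(z - 1)^3 + 6*(z - 1)^2 - 3*(z - 1) + 1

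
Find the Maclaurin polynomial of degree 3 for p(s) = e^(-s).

-s^3/6 + s^2/2 - s + 1

Use the known series and substitute for the argument.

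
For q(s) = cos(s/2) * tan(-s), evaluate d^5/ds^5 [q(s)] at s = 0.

Take the Cauchy product of the two expansions.
The coefficient of s^5 in the expansion is -181/1920, so q^(5)(0) = 5! * (-181/1920) = -181/16.

-181/16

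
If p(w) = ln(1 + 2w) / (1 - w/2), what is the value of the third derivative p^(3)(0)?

Expand each factor separately, then convolve coefficients.
The coefficient of w^3 in the expansion is 13/6, so p′′′(0) = 3! * (13/6) = 13.

13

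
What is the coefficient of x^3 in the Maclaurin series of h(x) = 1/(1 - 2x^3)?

2

Compute the successive derivatives at the expansion point and divide by k!.
[x^0] = 1;  [x^1] = 0;  [x^2] = 0;  [x^3] = 2.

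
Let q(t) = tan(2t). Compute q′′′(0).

Compute the successive derivatives at the expansion point and divide by k!.
The coefficient of t^3 in the expansion is 8/3, so q′′′(0) = 3! * (8/3) = 16.

16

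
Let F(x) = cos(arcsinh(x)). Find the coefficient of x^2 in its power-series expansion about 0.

-1/2

Let u equal the inner series; expand the outer function in u and truncate.
So c_2 = F′′(0)/2! = -1/2.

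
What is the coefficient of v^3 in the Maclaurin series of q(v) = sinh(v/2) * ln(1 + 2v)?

-1

Write out both Maclaurin series and multiply, keeping only the needed powers.
q(0) = 0
q′(0) = 0
q′′(0) = 2
q′′′(0) = -6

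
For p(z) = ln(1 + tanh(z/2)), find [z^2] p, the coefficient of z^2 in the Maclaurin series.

-1/8

Substitute the inner expansion into the outer series and collect powers.
p(0) = 0
p′(0) = 1/2
p′′(0) = -1/4
Then c_k = p^(k)(0)/k! gives each Taylor coefficient.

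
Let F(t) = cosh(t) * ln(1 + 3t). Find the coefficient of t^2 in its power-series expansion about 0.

-9/2

Expand each factor separately, then convolve coefficients.
F(0) = 0
F′(0) = 3
F′′(0) = -9
So c_2 = F′′(0)/2! = -9/2.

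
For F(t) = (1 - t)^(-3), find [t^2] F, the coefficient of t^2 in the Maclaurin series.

6

F(0) = 1
F′(0) = 3
F′′(0) = 12
So c_2 = F′′(0)/2! = 6.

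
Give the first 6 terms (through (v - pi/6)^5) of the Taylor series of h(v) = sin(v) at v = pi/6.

Apply the Taylor formula c_k = f^(k)(a)/k!.
h(pi/6) = 1/2
h′(pi/6) = sqrt(3)/2
h′′(pi/6) = -1/2
h′′′(pi/6) = -sqrt(3)/2
h^(4)(pi/6) = 1/2
h^(5)(pi/6) = sqrt(3)/2
Then c_k = h^(k)(pi/6)/k! gives each Taylor coefficient.

sqrt(3)*(v - pi/6)^5/240 + (v - pi/6)^4/48 - sqrt(3)*(v - pi/6)^3/12 - (v - pi/6)^2/4 + sqrt(3)*(v - pi/6)/2 + 1/2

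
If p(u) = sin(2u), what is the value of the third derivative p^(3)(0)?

From the series, [u^3] p = -4/3; multiply by 3! = 6 to get -8.

-8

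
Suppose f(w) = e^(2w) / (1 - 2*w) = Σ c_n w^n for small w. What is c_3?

Multiply the numerator's expansion by the denominator's geometric series.
f(0) = 1
f′(0) = 4
f′′(0) = 20
f′′′(0) = 128

64/3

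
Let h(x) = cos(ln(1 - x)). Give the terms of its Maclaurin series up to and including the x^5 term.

Compose series: expand the inner function first, then feed it into the outer expansion.
h(0) = 1
h′(0) = 0
h′′(0) = -1
h′′′(0) = -3
h^(4)(0) = -10
h^(5)(0) = -40

-x^5/3 - 5*x^4/12 - x^3/2 - x^2/2 + 1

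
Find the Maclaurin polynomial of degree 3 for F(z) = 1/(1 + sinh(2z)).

Compose series: expand the inner function first, then feed it into the outer expansion.
F(0) = 1
F′(0) = -2
F′′(0) = 8
F′′′(0) = -56
The Taylor polynomial is Σ F^(k)(0)/k! · z^k.

-28*z^3/3 + 4*z^2 - 2*z + 1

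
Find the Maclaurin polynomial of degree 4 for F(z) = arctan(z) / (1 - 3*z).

Expand 1/(denominator) as a geometric series and multiply by the numerator's series.
F(0) = 0
F′(0) = 1
F′′(0) = 6
F′′′(0) = 52
F^(4)(0) = 624

26*z^4 + 26*z^3/3 + 3*z^2 + z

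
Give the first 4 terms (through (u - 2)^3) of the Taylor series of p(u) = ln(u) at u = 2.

(u - 2)^3/24 - (u - 2)^2/8 + (u - 2)/2 + ln(2)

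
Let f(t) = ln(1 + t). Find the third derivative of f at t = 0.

The coefficient of t^3 in the expansion is 1/3, so f′′′(0) = 3! * (1/3) = 2.

2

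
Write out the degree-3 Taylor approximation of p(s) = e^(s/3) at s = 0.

Apply the Taylor formula c_k = f^(k)(a)/k!.
[s^0] = 1;  [s^1] = 1/3;  [s^2] = 1/18;  [s^3] = 1/162.

s^3/162 + s^2/18 + s/3 + 1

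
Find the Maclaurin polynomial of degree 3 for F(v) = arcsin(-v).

-v^3/6 - v

Differentiate repeatedly and evaluate at the center.
[v^0] = 0;  [v^1] = -1;  [v^2] = 0;  [v^3] = -1/6.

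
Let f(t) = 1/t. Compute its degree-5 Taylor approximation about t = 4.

f(4) = 1/4
f′(4) = -1/16
f′′(4) = 1/32
f′′′(4) = -3/128
f^(4)(4) = 3/128
f^(5)(4) = -15/512
Then c_k = f^(k)(4)/k! gives each Taylor coefficient.

-(t - 4)^5/4096 + (t - 4)^4/1024 - (t - 4)^3/256 + (t - 4)^2/64 - (t - 4)/16 + 1/4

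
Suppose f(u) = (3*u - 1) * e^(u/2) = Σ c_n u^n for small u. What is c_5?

29/3840

Shift and add copies of the series according to the polynomial's terms.
f(0) = -1
f′(0) = 5/2
f′′(0) = 11/4
f′′′(0) = 17/8
f^(4)(0) = 23/16
f^(5)(0) = 29/32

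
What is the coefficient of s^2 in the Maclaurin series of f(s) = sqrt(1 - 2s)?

-1/2

c_2 = f′′(0)/2! = -1/2.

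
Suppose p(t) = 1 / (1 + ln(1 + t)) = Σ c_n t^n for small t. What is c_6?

3289/360

Use the geometric series for the reciprocal, then substitute.
p(0) = 1
p′(0) = -1
p′′(0) = 3
p′′′(0) = -14
p^(4)(0) = 88
p^(5)(0) = -694
p^(6)(0) = 6578
Dividing each by k! gives the coefficients c_0, ..., c_6.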